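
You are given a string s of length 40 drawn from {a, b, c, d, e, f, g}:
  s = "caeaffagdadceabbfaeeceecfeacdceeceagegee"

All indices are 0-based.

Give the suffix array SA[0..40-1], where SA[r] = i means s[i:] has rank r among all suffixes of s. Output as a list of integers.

rank→(start, suffix):
  0 → (13, 'abbfaeeceecfeacdceeceagegee')
  1 → (26, 'acdceeceagegee')
  2 → (9, 'adceabbfaeeceecfeacdceeceagegee')
  3 → (1, 'aeaffagdadceabbfaeeceecfeacdceeceagegee')
  4 → (17, 'aeeceecfeacdceeceagegee')
  5 → (3, 'affagdadceabbfaeeceecfeacdceeceagegee')
  6 → (6, 'agdadceabbfaeeceecfeacdceeceagegee')
  7 → (34, 'agegee')
  8 → (14, 'bbfaeeceecfeacdceeceagegee')
  9 → (15, 'bfaeeceecfeacdceeceagegee')
  10 → (0, 'caeaffagdadceabbfaeeceecfeacdceeceagegee')
  11 → (27, 'cdceeceagegee')
  12 → (11, 'ceabbfaeeceecfeacdceeceagegee')
  13 → (32, 'ceagegee')
  14 → (29, 'ceeceagegee')
  15 → (20, 'ceecfeacdceeceagegee')
  16 → (23, 'cfeacdceeceagegee')
  17 → (8, 'dadceabbfaeeceecfeacdceeceagegee')
  18 → (10, 'dceabbfaeeceecfeacdceeceagegee')
  19 → (28, 'dceeceagegee')
  20 → (39, 'e')
  21 → (12, 'eabbfaeeceecfeacdceeceagegee')
  22 → (25, 'eacdceeceagegee')
  23 → (2, 'eaffagdadceabbfaeeceecfeacdceeceagegee')
  24 → (33, 'eagegee')
  25 → (31, 'eceagegee')
  26 → (19, 'eceecfeacdceeceagegee')
  27 → (22, 'ecfeacdceeceagegee')
  28 → (38, 'ee')
  29 → (30, 'eeceagegee')
  30 → (18, 'eeceecfeacdceeceagegee')
  31 → (21, 'eecfeacdceeceagegee')
  32 → (36, 'egee')
  33 → (16, 'faeeceecfeacdceeceagegee')
  34 → (5, 'fagdadceabbfaeeceecfeacdceeceagegee')
  35 → (24, 'feacdceeceagegee')
  36 → (4, 'ffagdadceabbfaeeceecfeacdceeceagegee')
  37 → (7, 'gdadceabbfaeeceecfeacdceeceagegee')
  38 → (37, 'gee')
  39 → (35, 'gegee')

[13, 26, 9, 1, 17, 3, 6, 34, 14, 15, 0, 27, 11, 32, 29, 20, 23, 8, 10, 28, 39, 12, 25, 2, 33, 31, 19, 22, 38, 30, 18, 21, 36, 16, 5, 24, 4, 7, 37, 35]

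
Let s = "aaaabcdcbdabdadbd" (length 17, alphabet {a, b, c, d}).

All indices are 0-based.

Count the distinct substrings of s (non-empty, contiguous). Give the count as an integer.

rank→(start, suffix):
  0 → (0, 'aaaabcdcbdabdadbd')
  1 → (1, 'aaabcdcbdabdadbd')
  2 → (2, 'aabcdcbdabdadbd')
  3 → (3, 'abcdcbdabdadbd')
  4 → (10, 'abdadbd')
  5 → (13, 'adbd')
  6 → (4, 'bcdcbdabdadbd')
  7 → (15, 'bd')
  8 → (8, 'bdabdadbd')
  9 → (11, 'bdadbd')
  10 → (7, 'cbdabdadbd')
  11 → (5, 'cdcbdabdadbd')
  12 → (16, 'd')
  13 → (9, 'dabdadbd')
  14 → (12, 'dadbd')
  15 → (14, 'dbd')
  16 → (6, 'dcbdabdadbd')

SA = [0, 1, 2, 3, 10, 13, 4, 15, 8, 11, 7, 5, 16, 9, 12, 14, 6]
rank  pair      lcp
   1  s[0:],s[1:]  3  'aaa'
   2  s[1:],s[2:]  2  'aa'
   3  s[2:],s[3:]  1  'a'
   4  s[3:],s[10:]  2  'ab'
   5  s[10:],s[13:]  1  'a'
   6  s[13:],s[4:]  0  ''
   7  s[4:],s[15:]  1  'b'
   8  s[15:],s[8:]  2  'bd'
   9  s[8:],s[11:]  3  'bda'
  10  s[11:],s[7:]  0  ''
  11  s[7:],s[5:]  1  'c'
  12  s[5:],s[16:]  0  ''
  13  s[16:],s[9:]  1  'd'
  14  s[9:],s[12:]  2  'da'
  15  s[12:],s[14:]  1  'd'
  16  s[14:],s[6:]  1  'd'

n(n+1)/2 = 17·18/2 = 153
Σ LCP = 0 + 3 + 2 + 1 + 2 + 1 + 0 + 1 + 2 + 3 + 0 + 1 + 0 + 1 + 2 + 1 + 1 = 21
distinct = 153 − 21 = 132

132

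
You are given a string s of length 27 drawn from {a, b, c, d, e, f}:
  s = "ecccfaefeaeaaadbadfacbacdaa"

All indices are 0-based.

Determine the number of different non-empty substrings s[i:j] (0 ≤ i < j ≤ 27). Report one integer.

348

sorted suffixes:
  #0 SA[0]=26  'a'
  #1 SA[1]=25  'aa'
  #2 SA[2]=11  'aaadbadfacbacdaa'
  #3 SA[3]=12  'aadbadfacbacdaa'
  #4 SA[4]=19  'acbacdaa'
  #5 SA[5]=22  'acdaa'
  #6 SA[6]=13  'adbadfacbacdaa'
  #7 SA[7]=16  'adfacbacdaa'
  #8 SA[8]=9  'aeaaadbadfacbacdaa'
  #9 SA[9]=5  'aefeaeaaadbadfacbacdaa'
  #10 SA[10]=21  'bacdaa'
  #11 SA[11]=15  'badfacbacdaa'
  #12 SA[12]=20  'cbacdaa'
  #13 SA[13]=1  'cccfaefeaeaaadbadfacbacdaa'
  #14 SA[14]=2  'ccfaefeaeaaadbadfacbacdaa'
  #15 SA[15]=23  'cdaa'
  #16 SA[16]=3  'cfaefeaeaaadbadfacbacdaa'
  #17 SA[17]=24  'daa'
  #18 SA[18]=14  'dbadfacbacdaa'
  #19 SA[19]=17  'dfacbacdaa'
  #20 SA[20]=10  'eaaadbadfacbacdaa'
  #21 SA[21]=8  'eaeaaadbadfacbacdaa'
  #22 SA[22]=0  'ecccfaefeaeaaadbadfacbacdaa'
  #23 SA[23]=6  'efeaeaaadbadfacbacdaa'
  #24 SA[24]=18  'facbacdaa'
  #25 SA[25]=4  'faefeaeaaadbadfacbacdaa'
  #26 SA[26]=7  'feaeaaadbadfacbacdaa'

SA = [26, 25, 11, 12, 19, 22, 13, 16, 9, 5, 21, 15, 20, 1, 2, 23, 3, 24, 14, 17, 10, 8, 0, 6, 18, 4, 7]
rank  pair      lcp
   1  s[26:],s[25:]  1  'a'
   2  s[25:],s[11:]  2  'aa'
   3  s[11:],s[12:]  2  'aa'
   4  s[12:],s[19:]  1  'a'
   5  s[19:],s[22:]  2  'ac'
   6  s[22:],s[13:]  1  'a'
   7  s[13:],s[16:]  2  'ad'
   8  s[16:],s[9:]  1  'a'
   9  s[9:],s[5:]  2  'ae'
  10  s[5:],s[21:]  0  ''
  11  s[21:],s[15:]  2  'ba'
  12  s[15:],s[20:]  0  ''
  13  s[20:],s[1:]  1  'c'
  14  s[1:],s[2:]  2  'cc'
  15  s[2:],s[23:]  1  'c'
  16  s[23:],s[3:]  1  'c'
  17  s[3:],s[24:]  0  ''
  18  s[24:],s[14:]  1  'd'
  19  s[14:],s[17:]  1  'd'
  20  s[17:],s[10:]  0  ''
  21  s[10:],s[8:]  2  'ea'
  22  s[8:],s[0:]  1  'e'
  23  s[0:],s[6:]  1  'e'
  24  s[6:],s[18:]  0  ''
  25  s[18:],s[4:]  2  'fa'
  26  s[4:],s[7:]  1  'f'

n(n+1)/2 = 27·28/2 = 378
Σ LCP = 0 + 1 + 2 + 2 + 1 + 2 + 1 + 2 + 1 + 2 + 0 + 2 + 0 + 1 + 2 + 1 + 1 + 0 + 1 + 1 + 0 + 2 + 1 + 1 + 0 + 2 + 1 = 30
distinct = 378 − 30 = 348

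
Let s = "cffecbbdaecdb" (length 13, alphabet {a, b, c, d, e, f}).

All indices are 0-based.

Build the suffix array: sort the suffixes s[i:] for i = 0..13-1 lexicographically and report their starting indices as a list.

rank | idx | suffix
   0 |   8 | aecdb
   1 |  12 | b
   2 |   5 | bbdaecdb
   3 |   6 | bdaecdb
   4 |   4 | cbbdaecdb
   5 |  10 | cdb
   6 |   0 | cffecbbdaecdb
   7 |   7 | daecdb
   8 |  11 | db
   9 |   3 | ecbbdaecdb
  10 |   9 | ecdb
  11 |   2 | fecbbdaecdb
  12 |   1 | ffecbbdaecdb

[8, 12, 5, 6, 4, 10, 0, 7, 11, 3, 9, 2, 1]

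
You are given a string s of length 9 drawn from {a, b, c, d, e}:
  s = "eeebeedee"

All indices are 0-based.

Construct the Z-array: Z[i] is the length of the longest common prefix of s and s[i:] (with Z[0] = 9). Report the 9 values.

[9, 2, 1, 0, 2, 1, 0, 2, 1]

Z[0]=9
i=1: outside box; Z[1]=2 grow→box=[1,3)
i=2: min(r-i=1, Z[1]=2)=1; Z[2]=1
i=3: outside box; Z[3]=0
i=4: outside box; Z[4]=2 grow→box=[4,6)
i=5: min(r-i=1, Z[1]=2)=1; Z[5]=1
i=6: outside box; Z[6]=0
i=7: outside box; Z[7]=2 grow→box=[7,9)
i=8: min(r-i=1, Z[1]=2)=1; Z[8]=1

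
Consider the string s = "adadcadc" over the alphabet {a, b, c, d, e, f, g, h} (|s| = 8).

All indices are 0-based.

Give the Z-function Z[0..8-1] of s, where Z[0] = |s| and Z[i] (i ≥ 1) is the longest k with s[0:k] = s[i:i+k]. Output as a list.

Z[0]=8
i=1: i≥r, start 0; Z[1]=0
i=2: i≥r, start 0; Z[2]=2 extend→box=[2,4)
i=3: min(r-i=1, Z[1]=0)=0; Z[3]=0
i=4: i≥r, start 0; Z[4]=0
i=5: i≥r, start 0; Z[5]=2 extend→box=[5,7)
i=6: min(r-i=1, Z[1]=0)=0; Z[6]=0
i=7: i≥r, start 0; Z[7]=0

[8, 0, 2, 0, 0, 2, 0, 0]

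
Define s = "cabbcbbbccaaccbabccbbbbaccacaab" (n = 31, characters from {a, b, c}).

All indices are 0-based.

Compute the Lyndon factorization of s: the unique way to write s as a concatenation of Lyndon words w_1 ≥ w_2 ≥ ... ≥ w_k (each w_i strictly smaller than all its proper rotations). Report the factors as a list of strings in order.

emit factor 1: 'c' (i=0, period=1)
emit factor 2: 'abbcbbbcc' (i=1, period=9)
emit factor 3: 'aaccbabccbbbbaccac' (i=10, period=18)
emit factor 4: 'aab' (i=28, period=3)

["c", "abbcbbbcc", "aaccbabccbbbbaccac", "aab"]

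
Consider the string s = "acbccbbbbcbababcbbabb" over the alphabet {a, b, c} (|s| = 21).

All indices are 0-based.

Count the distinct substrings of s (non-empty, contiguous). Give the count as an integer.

rank→(start, suffix):
  0 → (11, 'ababcbbabb')
  1 → (18, 'abb')
  2 → (13, 'abcbbabb')
  3 → (0, 'acbccbbbbcbababcbbabb')
  4 → (20, 'b')
  5 → (10, 'bababcbbabb')
  6 → (17, 'babb')
  7 → (12, 'babcbbabb')
  8 → (19, 'bb')
  9 → (16, 'bbabb')
  10 → (5, 'bbbbcbababcbbabb')
  11 → (6, 'bbbcbababcbbabb')
  12 → (7, 'bbcbababcbbabb')
  13 → (8, 'bcbababcbbabb')
  14 → (14, 'bcbbabb')
  15 → (2, 'bccbbbbcbababcbbabb')
  16 → (9, 'cbababcbbabb')
  17 → (15, 'cbbabb')
  18 → (4, 'cbbbbcbababcbbabb')
  19 → (1, 'cbccbbbbcbababcbbabb')
  20 → (3, 'ccbbbbcbababcbbabb')

SA = [11, 18, 13, 0, 20, 10, 17, 12, 19, 16, 5, 6, 7, 8, 14, 2, 9, 15, 4, 1, 3]
i: (SA[i-1],SA[i]) lcp shared
  1: (11,18) 2 'ab'
  2: (18,13) 2 'ab'
  3: (13,0) 1 'a'
  4: (0,20) 0 ''
  5: (20,10) 1 'b'
  6: (10,17) 3 'bab'
  7: (17,12) 3 'bab'
  8: (12,19) 1 'b'
  9: (19,16) 2 'bb'
  10: (16,5) 2 'bb'
  11: (5,6) 3 'bbb'
  12: (6,7) 2 'bb'
  13: (7,8) 1 'b'
  14: (8,14) 3 'bcb'
  15: (14,2) 2 'bc'
  16: (2,9) 0 ''
  17: (9,15) 2 'cb'
  18: (15,4) 3 'cbb'
  19: (4,1) 2 'cb'
  20: (1,3) 1 'c'

n(n+1)/2 = 21·22/2 = 231
Σ LCP = 0 + 2 + 2 + 1 + 0 + 1 + 3 + 3 + 1 + 2 + 2 + 3 + 2 + 1 + 3 + 2 + 0 + 2 + 3 + 2 + 1 = 36
distinct = 231 − 36 = 195

195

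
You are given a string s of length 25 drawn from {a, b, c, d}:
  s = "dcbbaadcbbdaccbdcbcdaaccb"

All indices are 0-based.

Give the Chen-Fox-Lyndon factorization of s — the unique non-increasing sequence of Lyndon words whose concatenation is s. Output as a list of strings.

emit factor 1: 'd' (i=0, period=1)
emit factor 2: 'c' (i=1, period=1)
emit factor 3: 'b' (i=2, period=1)
emit factor 4: 'b' (i=3, period=1)
emit factor 5: 'aadcbbdaccbdcbcd' (i=4, period=16)
emit factor 6: 'aaccb' (i=20, period=5)

["d", "c", "b", "b", "aadcbbdaccbdcbcd", "aaccb"]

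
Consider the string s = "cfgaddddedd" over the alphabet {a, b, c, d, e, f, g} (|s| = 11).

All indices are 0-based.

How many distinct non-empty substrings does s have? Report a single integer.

57

sorted suffixes:
  #0 SA[0]=3  'addddedd'
  #1 SA[1]=0  'cfgaddddedd'
  #2 SA[2]=10  'd'
  #3 SA[3]=9  'dd'
  #4 SA[4]=4  'ddddedd'
  #5 SA[5]=5  'dddedd'
  #6 SA[6]=6  'ddedd'
  #7 SA[7]=7  'dedd'
  #8 SA[8]=8  'edd'
  #9 SA[9]=1  'fgaddddedd'
  #10 SA[10]=2  'gaddddedd'

SA = [3, 0, 10, 9, 4, 5, 6, 7, 8, 1, 2]
rank  pair      lcp
   1  s[3:],s[0:]  0  ''
   2  s[0:],s[10:]  0  ''
   3  s[10:],s[9:]  1  'd'
   4  s[9:],s[4:]  2  'dd'
   5  s[4:],s[5:]  3  'ddd'
   6  s[5:],s[6:]  2  'dd'
   7  s[6:],s[7:]  1  'd'
   8  s[7:],s[8:]  0  ''
   9  s[8:],s[1:]  0  ''
  10  s[1:],s[2:]  0  ''

n(n+1)/2 = 11·12/2 = 66
Σ LCP = 0 + 0 + 0 + 1 + 2 + 3 + 2 + 1 + 0 + 0 + 0 = 9
distinct = 66 − 9 = 57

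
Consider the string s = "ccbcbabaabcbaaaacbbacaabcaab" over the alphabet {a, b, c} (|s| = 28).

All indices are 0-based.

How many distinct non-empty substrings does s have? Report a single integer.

sorted suffixes:
  #0 SA[0]=12  'aaaacbbacaabcaab'
  #1 SA[1]=13  'aaacbbacaabcaab'
  #2 SA[2]=25  'aab'
  #3 SA[3]=21  'aabcaab'
  #4 SA[4]=7  'aabcbaaaacbbacaabcaab'
  #5 SA[5]=14  'aacbbacaabcaab'
  #6 SA[6]=26  'ab'
  #7 SA[7]=5  'abaabcbaaaacbbacaabcaab'
  #8 SA[8]=22  'abcaab'
  #9 SA[9]=8  'abcbaaaacbbacaabcaab'
  #10 SA[10]=19  'acaabcaab'
  #11 SA[11]=15  'acbbacaabcaab'
  #12 SA[12]=27  'b'
  #13 SA[13]=11  'baaaacbbacaabcaab'
  #14 SA[14]=6  'baabcbaaaacbbacaabcaab'
  #15 SA[15]=4  'babaabcbaaaacbbacaabcaab'
  #16 SA[16]=18  'bacaabcaab'
  #17 SA[17]=17  'bbacaabcaab'
  #18 SA[18]=23  'bcaab'
  #19 SA[19]=9  'bcbaaaacbbacaabcaab'
  #20 SA[20]=2  'bcbabaabcbaaaacbbacaabcaab'
  #21 SA[21]=24  'caab'
  #22 SA[22]=20  'caabcaab'
  #23 SA[23]=10  'cbaaaacbbacaabcaab'
  #24 SA[24]=3  'cbabaabcbaaaacbbacaabcaab'
  #25 SA[25]=16  'cbbacaabcaab'
  #26 SA[26]=1  'cbcbabaabcbaaaacbbacaabcaab'
  #27 SA[27]=0  'ccbcbabaabcbaaaacbbacaabcaab'

SA = [12, 13, 25, 21, 7, 14, 26, 5, 22, 8, 19, 15, 27, 11, 6, 4, 18, 17, 23, 9, 2, 24, 20, 10, 3, 16, 1, 0]
rank  pair      lcp
   1  s[12:],s[13:]  3  'aaa'
   2  s[13:],s[25:]  2  'aa'
   3  s[25:],s[21:]  3  'aab'
   4  s[21:],s[7:]  4  'aabc'
   5  s[7:],s[14:]  2  'aa'
   6  s[14:],s[26:]  1  'a'
   7  s[26:],s[5:]  2  'ab'
   8  s[5:],s[22:]  2  'ab'
   9  s[22:],s[8:]  3  'abc'
  10  s[8:],s[19:]  1  'a'
  11  s[19:],s[15:]  2  'ac'
  12  s[15:],s[27:]  0  ''
  13  s[27:],s[11:]  1  'b'
  14  s[11:],s[6:]  3  'baa'
  15  s[6:],s[4:]  2  'ba'
  16  s[4:],s[18:]  2  'ba'
  17  s[18:],s[17:]  1  'b'
  18  s[17:],s[23:]  1  'b'
  19  s[23:],s[9:]  2  'bc'
  20  s[9:],s[2:]  4  'bcba'
  21  s[2:],s[24:]  0  ''
  22  s[24:],s[20:]  4  'caab'
  23  s[20:],s[10:]  1  'c'
  24  s[10:],s[3:]  3  'cba'
  25  s[3:],s[16:]  2  'cb'
  26  s[16:],s[1:]  2  'cb'
  27  s[1:],s[0:]  1  'c'

n(n+1)/2 = 28·29/2 = 406
Σ LCP = 0 + 3 + 2 + 3 + 4 + 2 + 1 + 2 + 2 + 3 + 1 + 2 + 0 + 1 + 3 + 2 + 2 + 1 + 1 + 2 + 4 + 0 + 4 + 1 + 3 + 2 + 2 + 1 = 54
distinct = 406 − 54 = 352

352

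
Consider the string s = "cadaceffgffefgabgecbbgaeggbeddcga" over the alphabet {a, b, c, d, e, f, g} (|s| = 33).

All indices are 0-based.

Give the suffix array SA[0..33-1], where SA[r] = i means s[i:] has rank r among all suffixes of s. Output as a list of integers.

rank→(start, suffix):
  0 → (32, 'a')
  1 → (14, 'abgecbbgaeggbeddcga')
  2 → (3, 'aceffgffefgabgecbbgaeggbeddcga')
  3 → (1, 'adaceffgffefgabgecbbgaeggbeddcga')
  4 → (22, 'aeggbeddcga')
  5 → (19, 'bbgaeggbeddcga')
  6 → (26, 'beddcga')
  7 → (20, 'bgaeggbeddcga')
  8 → (15, 'bgecbbgaeggbeddcga')
  9 → (0, 'cadaceffgffefgabgecbbgaeggbeddcga')
  10 → (18, 'cbbgaeggbeddcga')
  11 → (4, 'ceffgffefgabgecbbgaeggbeddcga')
  12 → (30, 'cga')
  13 → (2, 'daceffgffefgabgecbbgaeggbeddcga')
  14 → (29, 'dcga')
  15 → (28, 'ddcga')
  16 → (17, 'ecbbgaeggbeddcga')
  17 → (27, 'eddcga')
  18 → (5, 'effgffefgabgecbbgaeggbeddcga')
  19 → (11, 'efgabgecbbgaeggbeddcga')
  20 → (23, 'eggbeddcga')
  21 → (10, 'fefgabgecbbgaeggbeddcga')
  22 → (9, 'ffefgabgecbbgaeggbeddcga')
  23 → (6, 'ffgffefgabgecbbgaeggbeddcga')
  24 → (12, 'fgabgecbbgaeggbeddcga')
  25 → (7, 'fgffefgabgecbbgaeggbeddcga')
  26 → (31, 'ga')
  27 → (13, 'gabgecbbgaeggbeddcga')
  28 → (21, 'gaeggbeddcga')
  29 → (25, 'gbeddcga')
  30 → (16, 'gecbbgaeggbeddcga')
  31 → (8, 'gffefgabgecbbgaeggbeddcga')
  32 → (24, 'ggbeddcga')

[32, 14, 3, 1, 22, 19, 26, 20, 15, 0, 18, 4, 30, 2, 29, 28, 17, 27, 5, 11, 23, 10, 9, 6, 12, 7, 31, 13, 21, 25, 16, 8, 24]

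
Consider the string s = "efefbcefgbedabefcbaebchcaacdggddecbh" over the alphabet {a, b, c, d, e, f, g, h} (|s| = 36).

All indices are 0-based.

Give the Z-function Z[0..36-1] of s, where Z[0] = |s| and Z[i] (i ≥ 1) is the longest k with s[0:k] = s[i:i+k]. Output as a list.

[36, 0, 2, 0, 0, 0, 2, 0, 0, 0, 1, 0, 0, 0, 2, 0, 0, 0, 0, 1, 0, 0, 0, 0, 0, 0, 0, 0, 0, 0, 0, 0, 1, 0, 0, 0]

Z[0]=36
i=1: fresh scan; Z[1]=0
i=2: fresh scan; Z[2]=2 grow→box=[2,4)
i=3: min(r-i=1, Z[1]=0)=0; Z[3]=0
i=4: fresh scan; Z[4]=0
i=5: fresh scan; Z[5]=0
i=6: fresh scan; Z[6]=2 grow→box=[6,8)
i=7: min(r-i=1, Z[1]=0)=0; Z[7]=0
i=8: fresh scan; Z[8]=0
i=9: fresh scan; Z[9]=0
i=10: fresh scan; Z[10]=1 grow→box=[10,11)
i=11: fresh scan; Z[11]=0
i=12: fresh scan; Z[12]=0
i=13: fresh scan; Z[13]=0
i=14: fresh scan; Z[14]=2 grow→box=[14,16)
i=15: min(r-i=1, Z[1]=0)=0; Z[15]=0
i=16: fresh scan; Z[16]=0
i=17: fresh scan; Z[17]=0
i=18: fresh scan; Z[18]=0
i=19: fresh scan; Z[19]=1 grow→box=[19,20)
i=20: fresh scan; Z[20]=0
i=21: fresh scan; Z[21]=0
i=22: fresh scan; Z[22]=0
i=23: fresh scan; Z[23]=0
i=24: fresh scan; Z[24]=0
i=25: fresh scan; Z[25]=0
i=26: fresh scan; Z[26]=0
i=27: fresh scan; Z[27]=0
i=28: fresh scan; Z[28]=0
i=29: fresh scan; Z[29]=0
i=30: fresh scan; Z[30]=0
i=31: fresh scan; Z[31]=0
i=32: fresh scan; Z[32]=1 grow→box=[32,33)
i=33: fresh scan; Z[33]=0
i=34: fresh scan; Z[34]=0
i=35: fresh scan; Z[35]=0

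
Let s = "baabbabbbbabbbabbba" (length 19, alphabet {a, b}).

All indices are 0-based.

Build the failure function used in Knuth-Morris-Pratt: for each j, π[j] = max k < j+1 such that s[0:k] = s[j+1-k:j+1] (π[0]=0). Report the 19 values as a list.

[0, 0, 0, 1, 1, 2, 1, 1, 1, 1, 2, 1, 1, 1, 2, 1, 1, 1, 2]

π[0] = 0
j=1 s[j]='a': π[1]=0 (border '')
j=2 s[j]='a': π[2]=0 (border '')
j=3 s[j]='b': π[3]=1 (border 'b')
j=4 s[j]='b': k: 1→0; π[4]=1 (border 'b')
j=5 s[j]='a': π[5]=2 (border 'ba')
j=6 s[j]='b': k: 2→0; π[6]=1 (border 'b')
j=7 s[j]='b': k: 1→0; π[7]=1 (border 'b')
j=8 s[j]='b': k: 1→0; π[8]=1 (border 'b')
j=9 s[j]='b': k: 1→0; π[9]=1 (border 'b')
j=10 s[j]='a': π[10]=2 (border 'ba')
j=11 s[j]='b': k: 2→0; π[11]=1 (border 'b')
j=12 s[j]='b': k: 1→0; π[12]=1 (border 'b')
j=13 s[j]='b': k: 1→0; π[13]=1 (border 'b')
j=14 s[j]='a': π[14]=2 (border 'ba')
j=15 s[j]='b': k: 2→0; π[15]=1 (border 'b')
j=16 s[j]='b': k: 1→0; π[16]=1 (border 'b')
j=17 s[j]='b': k: 1→0; π[17]=1 (border 'b')
j=18 s[j]='a': π[18]=2 (border 'ba')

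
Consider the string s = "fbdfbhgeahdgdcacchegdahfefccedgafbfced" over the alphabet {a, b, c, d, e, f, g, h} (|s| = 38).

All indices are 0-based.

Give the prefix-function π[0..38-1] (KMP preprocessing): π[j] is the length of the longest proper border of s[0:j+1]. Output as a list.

[0, 0, 0, 1, 2, 0, 0, 0, 0, 0, 0, 0, 0, 0, 0, 0, 0, 0, 0, 0, 0, 0, 0, 1, 0, 1, 0, 0, 0, 0, 0, 0, 1, 2, 1, 0, 0, 0]

π[0] = 0
j=1 s[j]='b': π[1]=0 (border '')
j=2 s[j]='d': π[2]=0 (border '')
j=3 s[j]='f': π[3]=1 (border 'f')
j=4 s[j]='b': π[4]=2 (border 'fb')
j=5 s[j]='h': k: 2→0; π[5]=0 (border '')
j=6 s[j]='g': π[6]=0 (border '')
j=7 s[j]='e': π[7]=0 (border '')
j=8 s[j]='a': π[8]=0 (border '')
j=9 s[j]='h': π[9]=0 (border '')
j=10 s[j]='d': π[10]=0 (border '')
j=11 s[j]='g': π[11]=0 (border '')
j=12 s[j]='d': π[12]=0 (border '')
j=13 s[j]='c': π[13]=0 (border '')
j=14 s[j]='a': π[14]=0 (border '')
j=15 s[j]='c': π[15]=0 (border '')
j=16 s[j]='c': π[16]=0 (border '')
j=17 s[j]='h': π[17]=0 (border '')
j=18 s[j]='e': π[18]=0 (border '')
j=19 s[j]='g': π[19]=0 (border '')
j=20 s[j]='d': π[20]=0 (border '')
j=21 s[j]='a': π[21]=0 (border '')
j=22 s[j]='h': π[22]=0 (border '')
j=23 s[j]='f': π[23]=1 (border 'f')
j=24 s[j]='e': k: 1→0; π[24]=0 (border '')
j=25 s[j]='f': π[25]=1 (border 'f')
j=26 s[j]='c': k: 1→0; π[26]=0 (border '')
j=27 s[j]='c': π[27]=0 (border '')
j=28 s[j]='e': π[28]=0 (border '')
j=29 s[j]='d': π[29]=0 (border '')
j=30 s[j]='g': π[30]=0 (border '')
j=31 s[j]='a': π[31]=0 (border '')
j=32 s[j]='f': π[32]=1 (border 'f')
j=33 s[j]='b': π[33]=2 (border 'fb')
j=34 s[j]='f': k: 2→0; π[34]=1 (border 'f')
j=35 s[j]='c': k: 1→0; π[35]=0 (border '')
j=36 s[j]='e': π[36]=0 (border '')
j=37 s[j]='d': π[37]=0 (border '')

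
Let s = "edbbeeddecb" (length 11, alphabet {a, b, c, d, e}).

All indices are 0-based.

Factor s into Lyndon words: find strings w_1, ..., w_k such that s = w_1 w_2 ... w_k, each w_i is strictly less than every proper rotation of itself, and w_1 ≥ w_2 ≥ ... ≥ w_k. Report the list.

emit factor 1: 'e' (i=0, period=1)
emit factor 2: 'd' (i=1, period=1)
emit factor 3: 'bbeeddec' (i=2, period=8)
emit factor 4: 'b' (i=10, period=1)

["e", "d", "bbeeddec", "b"]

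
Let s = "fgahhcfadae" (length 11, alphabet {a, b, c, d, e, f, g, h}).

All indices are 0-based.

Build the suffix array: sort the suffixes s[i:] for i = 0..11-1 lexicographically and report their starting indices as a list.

rank | idx | suffix
   0 |   7 | adae
   1 |   9 | ae
   2 |   2 | ahhcfadae
   3 |   5 | cfadae
   4 |   8 | dae
   5 |  10 | e
   6 |   6 | fadae
   7 |   0 | fgahhcfadae
   8 |   1 | gahhcfadae
   9 |   4 | hcfadae
  10 |   3 | hhcfadae

[7, 9, 2, 5, 8, 10, 6, 0, 1, 4, 3]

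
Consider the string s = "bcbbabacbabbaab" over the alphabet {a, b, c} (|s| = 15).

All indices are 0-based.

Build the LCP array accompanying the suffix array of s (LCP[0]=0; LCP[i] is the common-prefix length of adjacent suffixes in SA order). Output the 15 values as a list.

rank→(start, suffix):
  0 → (12, 'aab')
  1 → (13, 'ab')
  2 → (4, 'abacbabbaab')
  3 → (9, 'abbaab')
  4 → (6, 'acbabbaab')
  5 → (14, 'b')
  6 → (11, 'baab')
  7 → (3, 'babacbabbaab')
  8 → (8, 'babbaab')
  9 → (5, 'bacbabbaab')
  10 → (10, 'bbaab')
  11 → (2, 'bbabacbabbaab')
  12 → (0, 'bcbbabacbabbaab')
  13 → (7, 'cbabbaab')
  14 → (1, 'cbbabacbabbaab')

SA = [12, 13, 4, 9, 6, 14, 11, 3, 8, 5, 10, 2, 0, 7, 1]
i: (SA[i-1],SA[i]) lcp shared
  1: (12,13) 1 'a'
  2: (13,4) 2 'ab'
  3: (4,9) 2 'ab'
  4: (9,6) 1 'a'
  5: (6,14) 0 ''
  6: (14,11) 1 'b'
  7: (11,3) 2 'ba'
  8: (3,8) 3 'bab'
  9: (8,5) 2 'ba'
  10: (5,10) 1 'b'
  11: (10,2) 3 'bba'
  12: (2,0) 1 'b'
  13: (0,7) 0 ''
  14: (7,1) 2 'cb'

[0, 1, 2, 2, 1, 0, 1, 2, 3, 2, 1, 3, 1, 0, 2]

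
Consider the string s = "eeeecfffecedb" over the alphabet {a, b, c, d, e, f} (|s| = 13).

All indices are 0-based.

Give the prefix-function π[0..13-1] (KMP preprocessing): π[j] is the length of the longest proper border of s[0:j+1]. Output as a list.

π[0] = 0
j=1 s[j]='e': π[1]=1 (border 'e')
j=2 s[j]='e': π[2]=2 (border 'ee')
j=3 s[j]='e': π[3]=3 (border 'eee')
j=4 s[j]='c': k: 3→2→1→0; π[4]=0 (border '')
j=5 s[j]='f': π[5]=0 (border '')
j=6 s[j]='f': π[6]=0 (border '')
j=7 s[j]='f': π[7]=0 (border '')
j=8 s[j]='e': π[8]=1 (border 'e')
j=9 s[j]='c': k: 1→0; π[9]=0 (border '')
j=10 s[j]='e': π[10]=1 (border 'e')
j=11 s[j]='d': k: 1→0; π[11]=0 (border '')
j=12 s[j]='b': π[12]=0 (border '')

[0, 1, 2, 3, 0, 0, 0, 0, 1, 0, 1, 0, 0]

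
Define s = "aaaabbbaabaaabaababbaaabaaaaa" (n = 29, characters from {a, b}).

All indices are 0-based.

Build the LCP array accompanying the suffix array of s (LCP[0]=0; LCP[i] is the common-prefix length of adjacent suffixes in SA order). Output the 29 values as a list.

rank→(start, suffix):
  0 → (28, 'a')
  1 → (27, 'aa')
  2 → (26, 'aaa')
  3 → (25, 'aaaa')
  4 → (24, 'aaaaa')
  5 → (0, 'aaaabbbaabaaabaababbaaabaaaaa')
  6 → (20, 'aaabaaaaa')
  7 → (10, 'aaabaababbaaabaaaaa')
  8 → (1, 'aaabbbaabaaabaababbaaabaaaaa')
  9 → (21, 'aabaaaaa')
  10 → (7, 'aabaaabaababbaaabaaaaa')
  11 → (11, 'aabaababbaaabaaaaa')
  12 → (14, 'aababbaaabaaaaa')
  13 → (2, 'aabbbaabaaabaababbaaabaaaaa')
  14 → (22, 'abaaaaa')
  15 → (8, 'abaaabaababbaaabaaaaa')
  16 → (12, 'abaababbaaabaaaaa')
  17 → (15, 'ababbaaabaaaaa')
  18 → (17, 'abbaaabaaaaa')
  19 → (3, 'abbbaabaaabaababbaaabaaaaa')
  20 → (23, 'baaaaa')
  21 → (19, 'baaabaaaaa')
  22 → (9, 'baaabaababbaaabaaaaa')
  23 → (6, 'baabaaabaababbaaabaaaaa')
  24 → (13, 'baababbaaabaaaaa')
  25 → (16, 'babbaaabaaaaa')
  26 → (18, 'bbaaabaaaaa')
  27 → (5, 'bbaabaaabaababbaaabaaaaa')
  28 → (4, 'bbbaabaaabaababbaaabaaaaa')

SA = [28, 27, 26, 25, 24, 0, 20, 10, 1, 21, 7, 11, 14, 2, 22, 8, 12, 15, 17, 3, 23, 19, 9, 6, 13, 16, 18, 5, 4]
i: (SA[i-1],SA[i]) lcp shared
  1: (28,27) 1 'a'
  2: (27,26) 2 'aa'
  3: (26,25) 3 'aaa'
  4: (25,24) 4 'aaaa'
  5: (24,0) 4 'aaaa'
  6: (0,20) 3 'aaa'
  7: (20,10) 6 'aaabaa'
  8: (10,1) 4 'aaab'
  9: (1,21) 2 'aa'
  10: (21,7) 6 'aabaaa'
  11: (7,11) 5 'aabaa'
  12: (11,14) 4 'aaba'
  13: (14,2) 3 'aab'
  14: (2,22) 1 'a'
  15: (22,8) 5 'abaaa'
  16: (8,12) 4 'abaa'
  17: (12,15) 3 'aba'
  18: (15,17) 2 'ab'
  19: (17,3) 3 'abb'
  20: (3,23) 0 ''
  21: (23,19) 4 'baaa'
  22: (19,9) 7 'baaabaa'
  23: (9,6) 3 'baa'
  24: (6,13) 5 'baaba'
  25: (13,16) 2 'ba'
  26: (16,18) 1 'b'
  27: (18,5) 4 'bbaa'
  28: (5,4) 2 'bb'

[0, 1, 2, 3, 4, 4, 3, 6, 4, 2, 6, 5, 4, 3, 1, 5, 4, 3, 2, 3, 0, 4, 7, 3, 5, 2, 1, 4, 2]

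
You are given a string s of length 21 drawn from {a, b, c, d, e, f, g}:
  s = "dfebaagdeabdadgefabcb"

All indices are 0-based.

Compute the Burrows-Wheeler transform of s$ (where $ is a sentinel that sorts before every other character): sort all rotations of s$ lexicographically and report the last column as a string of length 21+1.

bbfedaceaabbg$adfgedad

rank  rotation                last
    0  $dfebaagdeabdadgefabcb  b
    1  aagdeabdadgefabcb$dfeb  b
    2  abcb$dfebaagdeabdadgef  f
    3  abdadgefabcb$dfebaagde  e
    4  adgefabcb$dfebaagdeabd  d
    5  agdeabdadgefabcb$dfeba  a
    6  b$dfebaagdeabdadgefabc  c
    7  baagdeabdadgefabcb$dfe  e
    8  bcb$dfebaagdeabdadgefa  a
    9  bdadgefabcb$dfebaagdea  a
   10  cb$dfebaagdeabdadgefab  b
   11  dadgefabcb$dfebaagdeab  b
   12  deabdadgefabcb$dfebaag  g
   13  dfebaagdeabdadgefabcb$  $
   14  dgefabcb$dfebaagdeabda  a
   15  eabdadgefabcb$dfebaagd  d
   16  ebaagdeabdadgefabcb$df  f
   17  efabcb$dfebaagdeabdadg  g
   18  fabcb$dfebaagdeabdadge  e
   19  febaagdeabdadgefabcb$d  d
   20  gdeabdadgefabcb$dfebaa  a
   21  gefabcb$dfebaagdeabdad  d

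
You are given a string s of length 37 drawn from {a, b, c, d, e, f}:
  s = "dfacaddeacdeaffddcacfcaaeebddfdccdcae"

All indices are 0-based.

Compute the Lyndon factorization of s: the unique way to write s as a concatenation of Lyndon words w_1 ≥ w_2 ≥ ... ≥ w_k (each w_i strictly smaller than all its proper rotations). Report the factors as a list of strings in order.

["df", "acaddeacdeaffddcacfc", "aaeebddfdccdcae"]

emit factor 1: 'df' (i=0, period=2)
emit factor 2: 'acaddeacdeaffddcacfc' (i=2, period=20)
emit factor 3: 'aaeebddfdccdcae' (i=22, period=15)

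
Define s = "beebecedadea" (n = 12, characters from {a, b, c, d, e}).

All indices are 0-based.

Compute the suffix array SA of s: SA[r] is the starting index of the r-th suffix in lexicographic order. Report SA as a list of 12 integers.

[11, 8, 3, 0, 5, 7, 9, 10, 2, 4, 6, 1]

rank→(start, suffix):
  0 → (11, 'a')
  1 → (8, 'adea')
  2 → (3, 'becedadea')
  3 → (0, 'beebecedadea')
  4 → (5, 'cedadea')
  5 → (7, 'dadea')
  6 → (9, 'dea')
  7 → (10, 'ea')
  8 → (2, 'ebecedadea')
  9 → (4, 'ecedadea')
  10 → (6, 'edadea')
  11 → (1, 'eebecedadea')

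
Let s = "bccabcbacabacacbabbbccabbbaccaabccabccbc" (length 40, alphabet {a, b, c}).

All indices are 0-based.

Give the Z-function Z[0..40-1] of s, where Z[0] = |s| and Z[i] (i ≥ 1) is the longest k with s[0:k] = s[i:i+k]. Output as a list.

Z[0]=40
i=1: i≥r, start 0; Z[1]=0
i=2: i≥r, start 0; Z[2]=0
i=3: i≥r, start 0; Z[3]=0
i=4: i≥r, start 0; Z[4]=2 grow→box=[4,6)
i=5: min(r-i=1, Z[1]=0)=0; Z[5]=0
i=6: i≥r, start 0; Z[6]=1 grow→box=[6,7)
i=7: i≥r, start 0; Z[7]=0
i=8: i≥r, start 0; Z[8]=0
i=9: i≥r, start 0; Z[9]=0
i=10: i≥r, start 0; Z[10]=1 grow→box=[10,11)
i=11: i≥r, start 0; Z[11]=0
i=12: i≥r, start 0; Z[12]=0
i=13: i≥r, start 0; Z[13]=0
i=14: i≥r, start 0; Z[14]=0
i=15: i≥r, start 0; Z[15]=1 grow→box=[15,16)
i=16: i≥r, start 0; Z[16]=0
i=17: i≥r, start 0; Z[17]=1 grow→box=[17,18)
i=18: i≥r, start 0; Z[18]=1 grow→box=[18,19)
i=19: i≥r, start 0; Z[19]=5 grow→box=[19,24)
i=20: min(r-i=4, Z[1]=0)=0; Z[20]=0
i=21: min(r-i=3, Z[2]=0)=0; Z[21]=0
i=22: min(r-i=2, Z[3]=0)=0; Z[22]=0
i=23: min(r-i=1, Z[4]=2)=1; Z[23]=1
i=24: i≥r, start 0; Z[24]=1 grow→box=[24,25)
i=25: i≥r, start 0; Z[25]=1 grow→box=[25,26)
i=26: i≥r, start 0; Z[26]=0
i=27: i≥r, start 0; Z[27]=0
i=28: i≥r, start 0; Z[28]=0
i=29: i≥r, start 0; Z[29]=0
i=30: i≥r, start 0; Z[30]=0
i=31: i≥r, start 0; Z[31]=6 grow→box=[31,37)
i=32: min(r-i=5, Z[1]=0)=0; Z[32]=0
i=33: min(r-i=4, Z[2]=0)=0; Z[33]=0
i=34: min(r-i=3, Z[3]=0)=0; Z[34]=0
i=35: min(r-i=2, Z[4]=2)=2; Z[35]=3 grow→box=[35,38)
i=36: min(r-i=2, Z[1]=0)=0; Z[36]=0
i=37: min(r-i=1, Z[2]=0)=0; Z[37]=0
i=38: i≥r, start 0; Z[38]=2 grow→box=[38,40)
i=39: min(r-i=1, Z[1]=0)=0; Z[39]=0

[40, 0, 0, 0, 2, 0, 1, 0, 0, 0, 1, 0, 0, 0, 0, 1, 0, 1, 1, 5, 0, 0, 0, 1, 1, 1, 0, 0, 0, 0, 0, 6, 0, 0, 0, 3, 0, 0, 2, 0]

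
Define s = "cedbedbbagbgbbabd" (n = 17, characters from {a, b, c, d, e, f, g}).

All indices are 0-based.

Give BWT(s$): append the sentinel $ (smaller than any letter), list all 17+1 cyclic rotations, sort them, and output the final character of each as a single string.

rank  rotation            last
    0  $cedbedbbagbgbbabd  d
    1  abd$cedbedbbagbgbb  b
    2  agbgbbabd$cedbedbb  b
    3  babd$cedbedbbagbgb  b
    4  bagbgbbabd$cedbedb  b
    5  bbabd$cedbedbbagbg  g
    6  bbagbgbbabd$cedbed  d
    7  bd$cedbedbbagbgbba  a
    8  bedbbagbgbbabd$ced  d
    9  bgbbabd$cedbedbbag  g
   10  cedbedbbagbgbbabd$  $
   11  d$cedbedbbagbgbbab  b
   12  dbbagbgbbabd$cedbe  e
   13  dbedbbagbgbbabd$ce  e
   14  edbbagbgbbabd$cedb  b
   15  edbedbbagbgbbabd$c  c
   16  gbbabd$cedbedbbagb  b
   17  gbgbbabd$cedbedbba  a

dbbbbgdadg$beebcba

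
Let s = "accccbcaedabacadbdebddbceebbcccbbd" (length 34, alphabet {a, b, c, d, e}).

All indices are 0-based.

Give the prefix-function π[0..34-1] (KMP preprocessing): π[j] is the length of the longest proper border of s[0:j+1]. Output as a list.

π[0] = 0
j=1 s[j]='c': π[1]=0 (border '')
j=2 s[j]='c': π[2]=0 (border '')
j=3 s[j]='c': π[3]=0 (border '')
j=4 s[j]='c': π[4]=0 (border '')
j=5 s[j]='b': π[5]=0 (border '')
j=6 s[j]='c': π[6]=0 (border '')
j=7 s[j]='a': π[7]=1 (border 'a')
j=8 s[j]='e': k: 1→0; π[8]=0 (border '')
j=9 s[j]='d': π[9]=0 (border '')
j=10 s[j]='a': π[10]=1 (border 'a')
j=11 s[j]='b': k: 1→0; π[11]=0 (border '')
j=12 s[j]='a': π[12]=1 (border 'a')
j=13 s[j]='c': π[13]=2 (border 'ac')
j=14 s[j]='a': k: 2→0; π[14]=1 (border 'a')
j=15 s[j]='d': k: 1→0; π[15]=0 (border '')
j=16 s[j]='b': π[16]=0 (border '')
j=17 s[j]='d': π[17]=0 (border '')
j=18 s[j]='e': π[18]=0 (border '')
j=19 s[j]='b': π[19]=0 (border '')
j=20 s[j]='d': π[20]=0 (border '')
j=21 s[j]='d': π[21]=0 (border '')
j=22 s[j]='b': π[22]=0 (border '')
j=23 s[j]='c': π[23]=0 (border '')
j=24 s[j]='e': π[24]=0 (border '')
j=25 s[j]='e': π[25]=0 (border '')
j=26 s[j]='b': π[26]=0 (border '')
j=27 s[j]='b': π[27]=0 (border '')
j=28 s[j]='c': π[28]=0 (border '')
j=29 s[j]='c': π[29]=0 (border '')
j=30 s[j]='c': π[30]=0 (border '')
j=31 s[j]='b': π[31]=0 (border '')
j=32 s[j]='b': π[32]=0 (border '')
j=33 s[j]='d': π[33]=0 (border '')

[0, 0, 0, 0, 0, 0, 0, 1, 0, 0, 1, 0, 1, 2, 1, 0, 0, 0, 0, 0, 0, 0, 0, 0, 0, 0, 0, 0, 0, 0, 0, 0, 0, 0]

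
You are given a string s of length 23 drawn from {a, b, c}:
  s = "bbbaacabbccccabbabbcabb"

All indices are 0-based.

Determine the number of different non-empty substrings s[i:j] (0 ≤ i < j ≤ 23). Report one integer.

rank→(start, suffix):
  0 → (3, 'aacabbccccabbabbcabb')
  1 → (20, 'abb')
  2 → (13, 'abbabbcabb')
  3 → (16, 'abbcabb')
  4 → (6, 'abbccccabbabbcabb')
  5 → (4, 'acabbccccabbabbcabb')
  6 → (22, 'b')
  7 → (2, 'baacabbccccabbabbcabb')
  8 → (15, 'babbcabb')
  9 → (21, 'bb')
  10 → (1, 'bbaacabbccccabbabbcabb')
  11 → (14, 'bbabbcabb')
  12 → (0, 'bbbaacabbccccabbabbcabb')
  13 → (17, 'bbcabb')
  14 → (7, 'bbccccabbabbcabb')
  15 → (18, 'bcabb')
  16 → (8, 'bccccabbabbcabb')
  17 → (19, 'cabb')
  18 → (12, 'cabbabbcabb')
  19 → (5, 'cabbccccabbabbcabb')
  20 → (11, 'ccabbabbcabb')
  21 → (10, 'cccabbabbcabb')
  22 → (9, 'ccccabbabbcabb')

SA = [3, 20, 13, 16, 6, 4, 22, 2, 15, 21, 1, 14, 0, 17, 7, 18, 8, 19, 12, 5, 11, 10, 9]
i: (SA[i-1],SA[i]) lcp shared
  1: (3,20) 1 'a'
  2: (20,13) 3 'abb'
  3: (13,16) 3 'abb'
  4: (16,6) 4 'abbc'
  5: (6,4) 1 'a'
  6: (4,22) 0 ''
  7: (22,2) 1 'b'
  8: (2,15) 2 'ba'
  9: (15,21) 1 'b'
  10: (21,1) 2 'bb'
  11: (1,14) 3 'bba'
  12: (14,0) 2 'bb'
  13: (0,17) 2 'bb'
  14: (17,7) 3 'bbc'
  15: (7,18) 1 'b'
  16: (18,8) 2 'bc'
  17: (8,19) 0 ''
  18: (19,12) 4 'cabb'
  19: (12,5) 4 'cabb'
  20: (5,11) 1 'c'
  21: (11,10) 2 'cc'
  22: (10,9) 3 'ccc'

n(n+1)/2 = 23·24/2 = 276
Σ LCP = 0 + 1 + 3 + 3 + 4 + 1 + 0 + 1 + 2 + 1 + 2 + 3 + 2 + 2 + 3 + 1 + 2 + 0 + 4 + 4 + 1 + 2 + 3 = 45
distinct = 276 − 45 = 231

231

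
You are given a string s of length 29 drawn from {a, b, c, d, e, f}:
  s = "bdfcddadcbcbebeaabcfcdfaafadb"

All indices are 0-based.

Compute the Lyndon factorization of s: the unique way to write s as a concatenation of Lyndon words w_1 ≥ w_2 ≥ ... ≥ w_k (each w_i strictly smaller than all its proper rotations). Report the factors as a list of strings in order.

emit factor 1: 'bdfcdd' (i=0, period=6)
emit factor 2: 'adcbcbebe' (i=6, period=9)
emit factor 3: 'aabcfcdfaafadb' (i=15, period=14)

["bdfcdd", "adcbcbebe", "aabcfcdfaafadb"]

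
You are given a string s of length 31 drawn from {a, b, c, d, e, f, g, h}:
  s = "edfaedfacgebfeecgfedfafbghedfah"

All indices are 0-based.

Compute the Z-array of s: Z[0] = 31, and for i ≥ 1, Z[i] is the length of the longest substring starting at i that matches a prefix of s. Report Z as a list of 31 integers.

[31, 0, 0, 0, 4, 0, 0, 0, 0, 0, 1, 0, 0, 1, 1, 0, 0, 0, 4, 0, 0, 0, 0, 0, 0, 0, 4, 0, 0, 0, 0]

Z[0]=31
i=1: i≥r, start 0; Z[1]=0
i=2: i≥r, start 0; Z[2]=0
i=3: i≥r, start 0; Z[3]=0
i=4: i≥r, start 0; Z[4]=4 scan→box=[4,8)
i=5: min(r-i=3, Z[1]=0)=0; Z[5]=0
i=6: min(r-i=2, Z[2]=0)=0; Z[6]=0
i=7: min(r-i=1, Z[3]=0)=0; Z[7]=0
i=8: i≥r, start 0; Z[8]=0
i=9: i≥r, start 0; Z[9]=0
i=10: i≥r, start 0; Z[10]=1 scan→box=[10,11)
i=11: i≥r, start 0; Z[11]=0
i=12: i≥r, start 0; Z[12]=0
i=13: i≥r, start 0; Z[13]=1 scan→box=[13,14)
i=14: i≥r, start 0; Z[14]=1 scan→box=[14,15)
i=15: i≥r, start 0; Z[15]=0
i=16: i≥r, start 0; Z[16]=0
i=17: i≥r, start 0; Z[17]=0
i=18: i≥r, start 0; Z[18]=4 scan→box=[18,22)
i=19: min(r-i=3, Z[1]=0)=0; Z[19]=0
i=20: min(r-i=2, Z[2]=0)=0; Z[20]=0
i=21: min(r-i=1, Z[3]=0)=0; Z[21]=0
i=22: i≥r, start 0; Z[22]=0
i=23: i≥r, start 0; Z[23]=0
i=24: i≥r, start 0; Z[24]=0
i=25: i≥r, start 0; Z[25]=0
i=26: i≥r, start 0; Z[26]=4 scan→box=[26,30)
i=27: min(r-i=3, Z[1]=0)=0; Z[27]=0
i=28: min(r-i=2, Z[2]=0)=0; Z[28]=0
i=29: min(r-i=1, Z[3]=0)=0; Z[29]=0
i=30: i≥r, start 0; Z[30]=0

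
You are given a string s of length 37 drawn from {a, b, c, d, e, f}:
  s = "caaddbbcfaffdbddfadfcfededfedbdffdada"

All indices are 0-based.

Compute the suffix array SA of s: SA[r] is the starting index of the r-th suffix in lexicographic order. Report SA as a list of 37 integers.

rank→(start, suffix):
  0 → (36, 'a')
  1 → (1, 'aaddbbcfaffdbddfadfcfededfedbdffdada')
  2 → (34, 'ada')
  3 → (2, 'addbbcfaffdbddfadfcfededfedbdffdada')
  4 → (17, 'adfcfededfedbdffdada')
  5 → (9, 'affdbddfadfcfededfedbdffdada')
  6 → (5, 'bbcfaffdbddfadfcfededfedbdffdada')
  7 → (6, 'bcfaffdbddfadfcfededfedbdffdada')
  8 → (13, 'bddfadfcfededfedbdffdada')
  9 → (29, 'bdffdada')
  10 → (0, 'caaddbbcfaffdbddfadfcfededfedbdffdada')
  11 → (7, 'cfaffdbddfadfcfededfedbdffdada')
  12 → (20, 'cfededfedbdffdada')
  13 → (35, 'da')
  14 → (33, 'dada')
  15 → (4, 'dbbcfaffdbddfadfcfededfedbdffdada')
  16 → (12, 'dbddfadfcfededfedbdffdada')
  17 → (28, 'dbdffdada')
  18 → (3, 'ddbbcfaffdbddfadfcfededfedbdffdada')
  19 → (14, 'ddfadfcfededfedbdffdada')
  20 → (23, 'dedfedbdffdada')
  21 → (15, 'dfadfcfededfedbdffdada')
  22 → (18, 'dfcfededfedbdffdada')
  23 → (25, 'dfedbdffdada')
  24 → (30, 'dffdada')
  25 → (27, 'edbdffdada')
  26 → (22, 'ededfedbdffdada')
  27 → (24, 'edfedbdffdada')
  28 → (16, 'fadfcfededfedbdffdada')
  29 → (8, 'faffdbddfadfcfededfedbdffdada')
  30 → (19, 'fcfededfedbdffdada')
  31 → (32, 'fdada')
  32 → (11, 'fdbddfadfcfededfedbdffdada')
  33 → (26, 'fedbdffdada')
  34 → (21, 'fededfedbdffdada')
  35 → (31, 'ffdada')
  36 → (10, 'ffdbddfadfcfededfedbdffdada')

[36, 1, 34, 2, 17, 9, 5, 6, 13, 29, 0, 7, 20, 35, 33, 4, 12, 28, 3, 14, 23, 15, 18, 25, 30, 27, 22, 24, 16, 8, 19, 32, 11, 26, 21, 31, 10]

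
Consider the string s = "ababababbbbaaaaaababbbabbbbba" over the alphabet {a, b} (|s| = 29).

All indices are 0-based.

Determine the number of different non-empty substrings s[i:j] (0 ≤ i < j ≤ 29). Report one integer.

rank→(start, suffix):
  0 → (28, 'a')
  1 → (11, 'aaaaaababbbabbbbba')
  2 → (12, 'aaaaababbbabbbbba')
  3 → (13, 'aaaababbbabbbbba')
  4 → (14, 'aaababbbabbbbba')
  5 → (15, 'aababbbabbbbba')
  6 → (0, 'ababababbbbaaaaaababbbabbbbba')
  7 → (2, 'abababbbbaaaaaababbbabbbbba')
  8 → (16, 'ababbbabbbbba')
  9 → (4, 'ababbbbaaaaaababbbabbbbba')
  10 → (18, 'abbbabbbbba')
  11 → (6, 'abbbbaaaaaababbbabbbbba')
  12 → (22, 'abbbbba')
  13 → (27, 'ba')
  14 → (10, 'baaaaaababbbabbbbba')
  15 → (1, 'babababbbbaaaaaababbbabbbbba')
  16 → (3, 'bababbbbaaaaaababbbabbbbba')
  17 → (17, 'babbbabbbbba')
  18 → (5, 'babbbbaaaaaababbbabbbbba')
  19 → (21, 'babbbbba')
  20 → (26, 'bba')
  21 → (9, 'bbaaaaaababbbabbbbba')
  22 → (20, 'bbabbbbba')
  23 → (25, 'bbba')
  24 → (8, 'bbbaaaaaababbbabbbbba')
  25 → (19, 'bbbabbbbba')
  26 → (24, 'bbbba')
  27 → (7, 'bbbbaaaaaababbbabbbbba')
  28 → (23, 'bbbbba')

SA = [28, 11, 12, 13, 14, 15, 0, 2, 16, 4, 18, 6, 22, 27, 10, 1, 3, 17, 5, 21, 26, 9, 20, 25, 8, 19, 24, 7, 23]
i: (SA[i-1],SA[i]) lcp shared
  1: (28,11) 1 'a'
  2: (11,12) 5 'aaaaa'
  3: (12,13) 4 'aaaa'
  4: (13,14) 3 'aaa'
  5: (14,15) 2 'aa'
  6: (15,0) 1 'a'
  7: (0,2) 6 'ababab'
  8: (2,16) 4 'abab'
  9: (16,4) 6 'ababbb'
  10: (4,18) 2 'ab'
  11: (18,6) 4 'abbb'
  12: (6,22) 5 'abbbb'
  13: (22,27) 0 ''
  14: (27,10) 2 'ba'
  15: (10,1) 2 'ba'
  16: (1,3) 5 'babab'
  17: (3,17) 3 'bab'
  18: (17,5) 5 'babbb'
  19: (5,21) 6 'babbbb'
  20: (21,26) 1 'b'
  21: (26,9) 3 'bba'
  22: (9,20) 3 'bba'
  23: (20,25) 2 'bb'
  24: (25,8) 4 'bbba'
  25: (8,19) 4 'bbba'
  26: (19,24) 3 'bbb'
  27: (24,7) 5 'bbbba'
  28: (7,23) 4 'bbbb'

n(n+1)/2 = 29·30/2 = 435
Σ LCP = 0 + 1 + 5 + 4 + 3 + 2 + 1 + 6 + 4 + 6 + 2 + 4 + 5 + 0 + 2 + 2 + 5 + 3 + 5 + 6 + 1 + 3 + 3 + 2 + 4 + 4 + 3 + 5 + 4 = 95
distinct = 435 − 95 = 340

340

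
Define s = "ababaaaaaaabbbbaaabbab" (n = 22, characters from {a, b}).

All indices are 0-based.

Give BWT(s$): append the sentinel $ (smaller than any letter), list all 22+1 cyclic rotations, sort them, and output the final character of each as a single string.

rank  rotation                 last
    0  $ababaaaaaaabbbbaaabbab  b
    1  aaaaaaabbbbaaabbab$abab  b
    2  aaaaaabbbbaaabbab$ababa  a
    3  aaaaabbbbaaabbab$ababaa  a
    4  aaaabbbbaaabbab$ababaaa  a
    5  aaabbab$ababaaaaaaabbbb  b
    6  aaabbbbaaabbab$ababaaaa  a
    7  aabbab$ababaaaaaaabbbba  a
    8  aabbbbaaabbab$ababaaaaa  a
    9  ab$ababaaaaaaabbbbaaabb  b
   10  abaaaaaaabbbbaaabbab$ab  b
   11  ababaaaaaaabbbbaaabbab$  $
   12  abbab$ababaaaaaaabbbbaa  a
   13  abbbbaaabbab$ababaaaaaa  a
   14  b$ababaaaaaaabbbbaaabba  a
   15  baaaaaaabbbbaaabbab$aba  a
   16  baaabbab$ababaaaaaaabbb  b
   17  bab$ababaaaaaaabbbbaaab  b
   18  babaaaaaaabbbbaaabbab$a  a
   19  bbaaabbab$ababaaaaaaabb  b
   20  bbab$ababaaaaaaabbbbaaa  a
   21  bbbaaabbab$ababaaaaaaab  b
   22  bbbbaaabbab$ababaaaaaaa  a

bbaaabaaabb$aaaabbababa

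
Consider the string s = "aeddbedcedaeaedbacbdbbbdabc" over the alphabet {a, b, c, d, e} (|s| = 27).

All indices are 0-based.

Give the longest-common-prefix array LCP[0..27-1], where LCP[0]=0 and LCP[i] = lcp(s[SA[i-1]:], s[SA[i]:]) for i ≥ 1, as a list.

rank | idx | suffix
   0 |  24 | abc
   1 |  16 | acbdbbbdabc
   2 |  10 | aeaedbacbdbbbdabc
   3 |  12 | aedbacbdbbbdabc
   4 |   0 | aeddbedcedaeaedbacbdbbbdabc
   5 |  15 | bacbdbbbdabc
   6 |  20 | bbbdabc
   7 |  21 | bbdabc
   8 |  25 | bc
   9 |  22 | bdabc
  10 |  18 | bdbbbdabc
  11 |   4 | bedcedaeaedbacbdbbbdabc
  12 |  26 | c
  13 |  17 | cbdbbbdabc
  14 |   7 | cedaeaedbacbdbbbdabc
  15 |  23 | dabc
  16 |   9 | daeaedbacbdbbbdabc
  17 |  14 | dbacbdbbbdabc
  18 |  19 | dbbbdabc
  19 |   3 | dbedcedaeaedbacbdbbbdabc
  20 |   6 | dcedaeaedbacbdbbbdabc
  21 |   2 | ddbedcedaeaedbacbdbbbdabc
  22 |  11 | eaedbacbdbbbdabc
  23 |   8 | edaeaedbacbdbbbdabc
  24 |  13 | edbacbdbbbdabc
  25 |   5 | edcedaeaedbacbdbbbdabc
  26 |   1 | eddbedcedaeaedbacbdbbbdabc

SA = [24, 16, 10, 12, 0, 15, 20, 21, 25, 22, 18, 4, 26, 17, 7, 23, 9, 14, 19, 3, 6, 2, 11, 8, 13, 5, 1]
i: (SA[i-1],SA[i]) lcp shared
  1: (24,16) 1 'a'
  2: (16,10) 1 'a'
  3: (10,12) 2 'ae'
  4: (12,0) 3 'aed'
  5: (0,15) 0 ''
  6: (15,20) 1 'b'
  7: (20,21) 2 'bb'
  8: (21,25) 1 'b'
  9: (25,22) 1 'b'
  10: (22,18) 2 'bd'
  11: (18,4) 1 'b'
  12: (4,26) 0 ''
  13: (26,17) 1 'c'
  14: (17,7) 1 'c'
  15: (7,23) 0 ''
  16: (23,9) 2 'da'
  17: (9,14) 1 'd'
  18: (14,19) 2 'db'
  19: (19,3) 2 'db'
  20: (3,6) 1 'd'
  21: (6,2) 1 'd'
  22: (2,11) 0 ''
  23: (11,8) 1 'e'
  24: (8,13) 2 'ed'
  25: (13,5) 2 'ed'
  26: (5,1) 2 'ed'

[0, 1, 1, 2, 3, 0, 1, 2, 1, 1, 2, 1, 0, 1, 1, 0, 2, 1, 2, 2, 1, 1, 0, 1, 2, 2, 2]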